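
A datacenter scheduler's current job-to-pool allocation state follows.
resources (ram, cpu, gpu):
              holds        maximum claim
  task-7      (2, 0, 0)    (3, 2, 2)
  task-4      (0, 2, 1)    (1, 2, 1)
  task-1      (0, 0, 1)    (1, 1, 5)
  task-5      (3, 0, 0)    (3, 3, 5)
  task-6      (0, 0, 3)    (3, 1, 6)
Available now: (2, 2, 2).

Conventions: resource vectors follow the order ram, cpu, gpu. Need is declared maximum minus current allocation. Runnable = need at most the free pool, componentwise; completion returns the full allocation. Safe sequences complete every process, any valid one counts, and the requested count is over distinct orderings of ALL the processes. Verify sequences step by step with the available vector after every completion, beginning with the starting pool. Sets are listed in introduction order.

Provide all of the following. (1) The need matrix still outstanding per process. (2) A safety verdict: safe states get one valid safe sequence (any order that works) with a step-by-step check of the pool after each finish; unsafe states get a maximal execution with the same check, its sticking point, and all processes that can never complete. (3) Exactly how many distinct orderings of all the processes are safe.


(1) Outstanding need per process (order ram, cpu, gpu):
  task-7: (1, 2, 2)
  task-4: (1, 0, 0)
  task-1: (1, 1, 4)
  task-5: (0, 3, 5)
  task-6: (3, 1, 3)
(2) SAFE, for example via the order task-4, task-7, task-6, task-5, task-1.
Key observation: task-6 is the earliest step where a requested resource binds exactly: need (3, 1, 3), pool (4, 4, 3) at its turn.
Check, step by step:
  pool = (2, 2, 2)
  task-4 needs (1, 0, 0) <= (2, 2, 2) -> finishes; pool += (0, 2, 1) = (2, 4, 3)
  task-7 needs (1, 2, 2) <= (2, 4, 3) -> finishes; pool += (2, 0, 0) = (4, 4, 3)
  task-6 needs (3, 1, 3) <= (4, 4, 3) -> finishes; pool += (0, 0, 3) = (4, 4, 6)
  task-5 needs (0, 3, 5) <= (4, 4, 6) -> finishes; pool += (3, 0, 0) = (7, 4, 6)
  task-1 needs (1, 1, 4) <= (7, 4, 6) -> finishes; pool += (0, 0, 1) = (7, 4, 7)
(3) Precisely 4 of the possible complete orderings are safe sequences.


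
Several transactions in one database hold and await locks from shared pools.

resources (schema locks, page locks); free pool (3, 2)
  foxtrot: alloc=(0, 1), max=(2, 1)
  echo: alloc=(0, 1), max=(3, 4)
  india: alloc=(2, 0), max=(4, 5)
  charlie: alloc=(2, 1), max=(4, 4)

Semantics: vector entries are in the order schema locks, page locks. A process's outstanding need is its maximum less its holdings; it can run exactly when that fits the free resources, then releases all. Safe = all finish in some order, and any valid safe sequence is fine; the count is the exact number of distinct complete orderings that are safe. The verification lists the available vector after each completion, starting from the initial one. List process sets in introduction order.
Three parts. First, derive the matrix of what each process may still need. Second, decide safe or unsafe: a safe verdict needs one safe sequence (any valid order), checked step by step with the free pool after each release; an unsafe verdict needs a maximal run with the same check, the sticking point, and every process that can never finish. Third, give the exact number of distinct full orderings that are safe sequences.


(1) Outstanding need per process (order schema locks, page locks):
  foxtrot: (2, 0)
  echo: (3, 3)
  india: (2, 5)
  charlie: (2, 3)
(2) The state is SAFE; one workable sequence: foxtrot, charlie, echo, india.
Key observation: at charlie the run first touches a limit — (2, 3) against (3, 3), exact on a resource it actually requests.
Step-by-step check:
  pool = (3, 2)
  foxtrot: need (2, 0) fits (3, 2); releases (0, 1), pool now (3, 3)
  charlie: need (2, 3) fits (3, 3); releases (2, 1), pool now (5, 4)
  echo: need (3, 3) fits (5, 4); releases (0, 1), pool now (5, 5)
  india: need (2, 5) fits (5, 5); releases (2, 0), pool now (7, 5)
(3) Exactly 2 of the possible complete orderings are safe sequences.


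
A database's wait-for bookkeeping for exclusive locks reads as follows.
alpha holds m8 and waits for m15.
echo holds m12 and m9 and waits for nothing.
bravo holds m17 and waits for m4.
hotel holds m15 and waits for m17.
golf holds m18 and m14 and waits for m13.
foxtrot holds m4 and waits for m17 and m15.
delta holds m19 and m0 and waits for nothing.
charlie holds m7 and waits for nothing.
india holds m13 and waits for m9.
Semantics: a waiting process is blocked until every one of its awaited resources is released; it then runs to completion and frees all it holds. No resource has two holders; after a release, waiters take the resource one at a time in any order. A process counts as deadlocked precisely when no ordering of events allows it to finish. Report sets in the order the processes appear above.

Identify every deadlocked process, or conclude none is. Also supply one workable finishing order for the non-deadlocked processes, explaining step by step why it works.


Deadlocked: alpha, bravo, hotel and foxtrot.
Key observation: nobody on the ring bravo -> foxtrot -> bravo can start until another member finishes, which never happens; hotel is caught in further circular waits and alpha waits into the deadlock from upstream.
One completion order for the rest: echo, india, charlie, delta, golf.
Check, step by step:
  echo waits on nothing -> runs at once and releases m12 and m9
  india waits on m9 — all released -> runs and releases m13
  charlie waits on nothing -> runs at once and releases m7
  delta waits on nothing -> runs at once and releases m19 and m0
  golf waits on m13 — all released -> runs and releases m18 and m14


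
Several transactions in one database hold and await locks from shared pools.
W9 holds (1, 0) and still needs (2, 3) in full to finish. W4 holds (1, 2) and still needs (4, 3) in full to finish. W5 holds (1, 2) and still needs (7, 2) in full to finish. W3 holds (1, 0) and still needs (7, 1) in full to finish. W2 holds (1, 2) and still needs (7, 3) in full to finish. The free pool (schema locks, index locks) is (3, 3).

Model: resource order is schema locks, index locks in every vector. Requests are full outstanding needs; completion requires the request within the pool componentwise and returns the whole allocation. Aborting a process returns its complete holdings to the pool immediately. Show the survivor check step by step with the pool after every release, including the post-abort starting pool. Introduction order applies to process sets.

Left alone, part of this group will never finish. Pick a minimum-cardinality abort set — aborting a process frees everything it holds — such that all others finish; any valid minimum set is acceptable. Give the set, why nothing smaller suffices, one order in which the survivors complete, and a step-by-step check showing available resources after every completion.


Minimum abort set: W3 and W2.
Key observation: W5 was stuck for good until W3 and W2 gave back (2, 2); in the order shown it finishes at step 3.
Why nothing smaller works — every single abort fails: W9 alone leaves W5 blocked (short on schema locks); W4 alone leaves W5 blocked (short on schema locks); W5 alone leaves W3 blocked (short on schema locks); W3 alone leaves W5 blocked (short on schema locks); W2 alone leaves W5 blocked (short on schema locks).
One survivor order: W4, W9, W5. Walking it through (post-abort pool first):
  pool = (5, 5)
  W4 needs (4, 3) <= (5, 5) -> finishes; pool += (1, 2) = (6, 7)
  W9 needs (2, 3) <= (6, 7) -> finishes; pool += (1, 0) = (7, 7)
  W5 needs (7, 2) <= (7, 7) -> finishes; pool += (1, 2) = (8, 9)


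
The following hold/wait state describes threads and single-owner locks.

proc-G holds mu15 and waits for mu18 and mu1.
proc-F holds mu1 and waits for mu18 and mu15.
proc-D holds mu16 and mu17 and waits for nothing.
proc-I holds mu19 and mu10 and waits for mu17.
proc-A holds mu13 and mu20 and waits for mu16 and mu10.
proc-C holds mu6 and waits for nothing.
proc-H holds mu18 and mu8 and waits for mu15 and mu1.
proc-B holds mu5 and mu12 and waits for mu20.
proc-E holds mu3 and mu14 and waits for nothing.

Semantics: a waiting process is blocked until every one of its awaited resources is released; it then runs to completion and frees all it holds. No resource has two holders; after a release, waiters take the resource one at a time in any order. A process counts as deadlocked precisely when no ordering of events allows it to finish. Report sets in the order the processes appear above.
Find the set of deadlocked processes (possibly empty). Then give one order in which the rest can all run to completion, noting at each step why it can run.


Deadlocked set: proc-G, proc-F and proc-H.
Key observation: proc-G -> proc-F -> proc-G is a circular wait — nothing in it can go first; proc-H is caught in further circular waits.
A valid finishing order for the others: proc-D, proc-I, proc-E, proc-A, proc-B, proc-C.
Step-by-step check:
  proc-D: no waits; runs immediately, freeing mu16 and mu17
  proc-I waits on mu17 — all released -> runs and releases mu19 and mu10
  proc-E: no waits; runs immediately, freeing mu3 and mu14
  proc-A waits on mu16 and mu10 — all released -> runs and releases mu13 and mu20
  proc-B waits on mu20 — all released -> runs and releases mu5 and mu12
  proc-C: no waits; runs immediately, freeing mu6


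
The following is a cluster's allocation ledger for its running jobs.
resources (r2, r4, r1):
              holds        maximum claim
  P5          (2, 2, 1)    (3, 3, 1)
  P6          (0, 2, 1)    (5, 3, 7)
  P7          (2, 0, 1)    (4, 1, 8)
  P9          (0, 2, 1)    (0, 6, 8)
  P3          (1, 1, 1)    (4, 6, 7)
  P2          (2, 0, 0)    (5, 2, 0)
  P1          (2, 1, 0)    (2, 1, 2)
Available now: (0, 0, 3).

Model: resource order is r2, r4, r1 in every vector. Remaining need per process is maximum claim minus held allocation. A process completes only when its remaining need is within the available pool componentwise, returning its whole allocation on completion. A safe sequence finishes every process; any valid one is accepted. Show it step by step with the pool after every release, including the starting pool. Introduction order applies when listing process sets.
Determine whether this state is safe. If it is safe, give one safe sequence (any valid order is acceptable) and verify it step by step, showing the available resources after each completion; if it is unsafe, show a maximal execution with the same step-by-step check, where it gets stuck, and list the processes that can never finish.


UNSAFE.
Key observation: no order helps: past P1, P5, P2, the free pool tops out at (6, 3, 4), below what each blocked process needs in r1.
Going as far as possible: P1, P5, P2; after that, nothing fits. Check, step by step:
  pool = (0, 0, 3)
  run P1 (needs (0, 0, 2), free (0, 0, 3)); after release of (2, 1, 0) the pool is (2, 1, 3)
  run P5 (needs (1, 1, 0), free (2, 1, 3)); after release of (2, 2, 1) the pool is (4, 3, 4)
  run P2 (needs (3, 2, 0), free (4, 3, 4)); after release of (2, 0, 0) the pool is (6, 3, 4)
  P6 cannot run: need (5, 1, 6) vs free (6, 3, 4) (insufficient r1)
  P7 cannot run: need (2, 1, 7) vs free (6, 3, 4) (insufficient r1)
  P9 cannot run: need (0, 4, 7) vs free (6, 3, 4) (insufficient r4 and r1)
  P3 cannot run: need (3, 5, 6) vs free (6, 3, 4) (insufficient r4 and r1)
Never able to finish: P6, P7, P9 and P3.


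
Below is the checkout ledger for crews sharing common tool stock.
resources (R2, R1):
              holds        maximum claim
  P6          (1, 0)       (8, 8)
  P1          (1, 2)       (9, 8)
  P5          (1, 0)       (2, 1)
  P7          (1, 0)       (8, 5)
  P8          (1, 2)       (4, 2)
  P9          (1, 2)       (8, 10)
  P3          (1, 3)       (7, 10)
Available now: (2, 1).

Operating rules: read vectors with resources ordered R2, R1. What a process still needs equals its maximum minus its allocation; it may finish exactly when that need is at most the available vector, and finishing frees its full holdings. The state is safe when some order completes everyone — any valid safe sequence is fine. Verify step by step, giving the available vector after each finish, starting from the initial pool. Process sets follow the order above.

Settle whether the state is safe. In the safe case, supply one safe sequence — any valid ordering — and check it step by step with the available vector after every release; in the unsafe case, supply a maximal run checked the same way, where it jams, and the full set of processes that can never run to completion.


UNSAFE.
Key observation: once P5, P8 finish, the pool peaks at (4, 3) — and every remaining process still needs more R2 than that.
A maximal execution: P5, P8 — then nothing else fits. Check, step by step:
  pool = (2, 1)
  P5 needs (1, 1) <= (2, 1) -> finishes; pool += (1, 0) = (3, 1)
  P8 needs (3, 0) <= (3, 1) -> finishes; pool += (1, 2) = (4, 3)
  blocked: P6 wants (7, 8), pool (4, 3) — not enough R2 and R1
  blocked: P1 wants (8, 6), pool (4, 3) — not enough R2 and R1
  blocked: P7 wants (7, 5), pool (4, 3) — not enough R2 and R1
  blocked: P9 wants (7, 8), pool (4, 3) — not enough R2 and R1
  blocked: P3 wants (6, 7), pool (4, 3) — not enough R2 and R1
Never able to finish: P6, P1, P7, P9 and P3.


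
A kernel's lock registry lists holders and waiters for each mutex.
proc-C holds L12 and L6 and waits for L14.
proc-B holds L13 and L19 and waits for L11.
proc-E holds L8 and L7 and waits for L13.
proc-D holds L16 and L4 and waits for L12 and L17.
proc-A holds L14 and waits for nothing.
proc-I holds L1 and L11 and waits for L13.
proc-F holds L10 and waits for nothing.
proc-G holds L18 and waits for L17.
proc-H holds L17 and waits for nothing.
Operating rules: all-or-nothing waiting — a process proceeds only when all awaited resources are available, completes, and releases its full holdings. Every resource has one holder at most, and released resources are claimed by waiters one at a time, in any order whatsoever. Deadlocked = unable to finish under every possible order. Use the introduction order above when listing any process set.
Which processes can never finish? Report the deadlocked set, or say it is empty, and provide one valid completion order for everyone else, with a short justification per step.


The deadlocked set is proc-B, proc-E and proc-I.
Key observation: the waits loop around proc-B -> proc-I -> proc-B with no way out; proc-E waits into the deadlock from upstream.
The rest can finish in the order proc-H, proc-F, proc-A, proc-C, proc-G, proc-D.
Step-by-step check:
  proc-H: no waits; runs immediately, freeing L17
  proc-F: no waits; runs immediately, freeing L10
  proc-A: no waits; runs immediately, freeing L14
  proc-C waits on L14 — all released -> runs and releases L12 and L6
  proc-G waits on L17 — all released -> runs and releases L18
  proc-D waits on L12 and L17 — all released -> runs and releases L16 and L4


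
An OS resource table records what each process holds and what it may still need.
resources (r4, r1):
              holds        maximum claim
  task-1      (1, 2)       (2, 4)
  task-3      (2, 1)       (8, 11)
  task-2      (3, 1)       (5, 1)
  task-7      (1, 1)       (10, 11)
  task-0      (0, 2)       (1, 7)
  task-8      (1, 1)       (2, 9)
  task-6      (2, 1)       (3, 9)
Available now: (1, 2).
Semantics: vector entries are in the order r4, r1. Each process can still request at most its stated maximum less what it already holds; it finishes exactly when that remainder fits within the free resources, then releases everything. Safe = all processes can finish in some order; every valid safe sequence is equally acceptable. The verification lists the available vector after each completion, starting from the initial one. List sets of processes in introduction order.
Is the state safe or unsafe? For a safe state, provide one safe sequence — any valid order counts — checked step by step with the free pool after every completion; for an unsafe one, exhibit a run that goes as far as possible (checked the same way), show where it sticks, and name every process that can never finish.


UNSAFE.
Key observation: the wall is r1: completing task-1, task-2, task-0 brings the pool only to (5, 7), and all the rest need more.
Going as far as possible: task-1, task-2, task-0; after that, nothing fits. Step-by-step check:
  pool = (1, 2)
  task-1 needs (1, 2) <= (1, 2) -> finishes; pool += (1, 2) = (2, 4)
  task-2 needs (2, 0) <= (2, 4) -> finishes; pool += (3, 1) = (5, 5)
  task-0 needs (1, 5) <= (5, 5) -> finishes; pool += (0, 2) = (5, 7)
  task-3 cannot run: need (6, 10) vs free (5, 7) (insufficient r4 and r1)
  task-7 cannot run: need (9, 10) vs free (5, 7) (insufficient r4 and r1)
  task-8 cannot run: need (1, 8) vs free (5, 7) (insufficient r1)
  task-6 cannot run: need (1, 8) vs free (5, 7) (insufficient r1)
Processes that can never finish: task-3, task-7, task-8 and task-6.


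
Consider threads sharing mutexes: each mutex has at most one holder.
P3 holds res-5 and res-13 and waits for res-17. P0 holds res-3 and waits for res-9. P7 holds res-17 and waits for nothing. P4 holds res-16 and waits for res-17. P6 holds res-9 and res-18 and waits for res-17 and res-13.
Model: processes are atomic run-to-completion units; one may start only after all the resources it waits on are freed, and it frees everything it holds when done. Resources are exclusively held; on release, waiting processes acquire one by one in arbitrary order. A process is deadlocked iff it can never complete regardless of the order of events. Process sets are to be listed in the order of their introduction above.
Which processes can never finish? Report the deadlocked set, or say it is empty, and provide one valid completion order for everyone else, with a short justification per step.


The deadlocked set is empty.
Key observation: although several processes wait, no cycle exists — each chain bottoms out at a free runner.
One completion order for the rest: P7, P3, P4, P6, P0.
Step-by-step check:
  run P7 (it waits on nothing); releases res-17
  P3: everything it awaited (res-17) is free; runs, freeing res-5 and res-13
  P4: everything it awaited (res-17) is free; runs, freeing res-16
  P6: everything it awaited (res-17 and res-13) is free; runs, freeing res-9 and res-18
  P0: everything it awaited (res-9) is free; runs, freeing res-3


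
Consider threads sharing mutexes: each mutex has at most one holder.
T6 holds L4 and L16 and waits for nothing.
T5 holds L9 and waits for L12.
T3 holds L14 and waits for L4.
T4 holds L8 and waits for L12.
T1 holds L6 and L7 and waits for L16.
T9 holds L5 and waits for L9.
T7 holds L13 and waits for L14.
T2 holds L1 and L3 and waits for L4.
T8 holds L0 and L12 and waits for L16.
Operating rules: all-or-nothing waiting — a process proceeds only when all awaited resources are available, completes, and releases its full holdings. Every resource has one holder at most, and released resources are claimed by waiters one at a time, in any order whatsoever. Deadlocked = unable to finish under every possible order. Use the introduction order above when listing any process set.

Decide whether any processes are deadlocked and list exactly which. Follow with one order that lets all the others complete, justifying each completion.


Nothing here is deadlocked.
Key observation: all waits point, directly or indirectly, at processes that can finish, so nothing is permanently blocked.
A valid finishing order for the others: T6, T8, T2, T3, T4, T5, T9, T7, T1.
Check, step by step:
  T6 waits on nothing -> runs at once and releases L4 and L16
  T8 waits on L16 — all released -> runs and releases L0 and L12
  T2 waits on L4 — all released -> runs and releases L1 and L3
  T3 waits on L4 — all released -> runs and releases L14
  T4 waits on L12 — all released -> runs and releases L8
  T5 waits on L12 — all released -> runs and releases L9
  T9 waits on L9 — all released -> runs and releases L5
  T7 waits on L14 — all released -> runs and releases L13
  T1 waits on L16 — all released -> runs and releases L6 and L7


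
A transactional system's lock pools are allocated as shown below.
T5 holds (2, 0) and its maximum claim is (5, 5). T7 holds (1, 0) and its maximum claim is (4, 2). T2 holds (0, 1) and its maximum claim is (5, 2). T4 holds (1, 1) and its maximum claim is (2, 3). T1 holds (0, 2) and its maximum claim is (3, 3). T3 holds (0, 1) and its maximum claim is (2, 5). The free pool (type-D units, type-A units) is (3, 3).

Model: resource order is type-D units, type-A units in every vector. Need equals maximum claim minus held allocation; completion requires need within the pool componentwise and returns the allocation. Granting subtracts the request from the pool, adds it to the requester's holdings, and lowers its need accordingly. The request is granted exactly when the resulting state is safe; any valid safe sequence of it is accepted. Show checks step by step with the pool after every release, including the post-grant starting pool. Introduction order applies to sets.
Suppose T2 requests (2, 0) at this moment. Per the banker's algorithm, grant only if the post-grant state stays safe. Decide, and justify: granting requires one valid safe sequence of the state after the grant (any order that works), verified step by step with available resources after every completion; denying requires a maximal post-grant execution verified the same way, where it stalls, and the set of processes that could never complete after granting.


DENY — the pretend-granted state is unsafe.
Key observation: type-D units is the bottleneck — with T4, T3 done the pool holds (2, 5), short of every remaining need.
Pretend the grant happened; the run T4, T3 goes as far as possible. Walking it through:
  pool = (1, 3)
  T4: need (1, 2) fits (1, 3); releases (1, 1), pool now (2, 4)
  T3: need (2, 4) fits (2, 4); releases (0, 1), pool now (2, 5)
  blocked: T5 wants (3, 5), pool (2, 5) — not enough type-D units
  blocked: T7 wants (3, 2), pool (2, 5) — not enough type-D units
  blocked: T2 wants (3, 1), pool (2, 5) — not enough type-D units
  blocked: T1 wants (3, 1), pool (2, 5) — not enough type-D units
Had the request been granted, T5, T7, T2 and T1 could never finish.


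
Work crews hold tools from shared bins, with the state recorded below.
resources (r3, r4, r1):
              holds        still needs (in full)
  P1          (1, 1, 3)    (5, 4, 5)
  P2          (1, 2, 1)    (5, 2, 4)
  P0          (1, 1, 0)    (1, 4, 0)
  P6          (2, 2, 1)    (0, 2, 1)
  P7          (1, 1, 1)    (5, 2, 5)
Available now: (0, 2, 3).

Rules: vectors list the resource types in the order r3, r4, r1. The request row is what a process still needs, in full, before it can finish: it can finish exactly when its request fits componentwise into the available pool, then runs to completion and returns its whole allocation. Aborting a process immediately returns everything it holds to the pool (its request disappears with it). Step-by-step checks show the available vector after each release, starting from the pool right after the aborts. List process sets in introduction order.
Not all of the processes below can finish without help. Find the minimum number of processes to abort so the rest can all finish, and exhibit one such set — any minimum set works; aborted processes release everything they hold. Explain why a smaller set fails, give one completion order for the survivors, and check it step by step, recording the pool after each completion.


Minimum abort set: P1 and P2.
Key observation: the returned (2, 3, 4) from P1 and P2 is what brings P7 — unrunnable before, under any order — into play at step 3.
Why nothing smaller works — every single abort fails: P1 alone leaves P2 blocked (short on r3); P2 alone leaves P1 blocked (short on r3); P0 alone leaves P1 blocked (short on r3 and r1); P6 alone leaves P1 blocked (short on r3 and r1); P7 alone leaves P1 blocked (short on r3).
Survivors finish in the order: P6, P0, P7. Step-by-step check (pool after the aborts first):
  pool = (2, 5, 7)
  P6 needs (0, 2, 1) <= (2, 5, 7) -> finishes; pool += (2, 2, 1) = (4, 7, 8)
  P0 needs (1, 4, 0) <= (4, 7, 8) -> finishes; pool += (1, 1, 0) = (5, 8, 8)
  P7 needs (5, 2, 5) <= (5, 8, 8) -> finishes; pool += (1, 1, 1) = (6, 9, 9)


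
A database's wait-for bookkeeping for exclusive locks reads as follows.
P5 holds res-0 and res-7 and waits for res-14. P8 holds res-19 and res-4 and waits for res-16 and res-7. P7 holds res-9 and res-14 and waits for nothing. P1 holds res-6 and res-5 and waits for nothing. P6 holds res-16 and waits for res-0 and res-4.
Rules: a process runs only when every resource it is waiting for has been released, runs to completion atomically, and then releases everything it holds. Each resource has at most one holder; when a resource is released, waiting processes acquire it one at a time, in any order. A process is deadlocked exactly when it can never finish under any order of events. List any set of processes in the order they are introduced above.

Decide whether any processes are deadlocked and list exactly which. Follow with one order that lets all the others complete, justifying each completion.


Deadlocked set: P8 and P6.
Key observation: along P8 -> P6 -> P8, each member waits on what the next one holds — a deadlock; no other process is dragged down with it.
The rest can finish in the order P1, P7, P5.
Verifying each step:
  run P1 (it waits on nothing); releases res-6 and res-5
  run P7 (it waits on nothing); releases res-9 and res-14
  P5 waits on res-14 — all released -> runs and releases res-0 and res-7


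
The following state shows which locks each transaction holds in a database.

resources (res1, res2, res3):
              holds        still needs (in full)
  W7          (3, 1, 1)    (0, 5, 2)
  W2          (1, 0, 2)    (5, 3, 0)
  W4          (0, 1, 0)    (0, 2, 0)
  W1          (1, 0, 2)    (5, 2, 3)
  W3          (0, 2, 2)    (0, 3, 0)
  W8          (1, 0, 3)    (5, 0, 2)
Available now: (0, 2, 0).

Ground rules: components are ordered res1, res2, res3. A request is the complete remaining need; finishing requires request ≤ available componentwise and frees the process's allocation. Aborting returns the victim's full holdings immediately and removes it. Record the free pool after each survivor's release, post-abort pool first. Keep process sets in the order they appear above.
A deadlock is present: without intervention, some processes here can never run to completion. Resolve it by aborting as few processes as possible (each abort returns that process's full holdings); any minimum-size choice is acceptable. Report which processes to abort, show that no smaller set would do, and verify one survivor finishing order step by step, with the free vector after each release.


Minimum abort set: W1 and W8.
Key observation: the returned (2, 0, 5) from W1 and W8 is what brings W2 — unrunnable before, under any order — into play at step 4.
Minimality, checking each single-abort alternative: W7 alone leaves W2 blocked (short on res1); W2 alone leaves W1 blocked (short on res1); W4 alone leaves W2 blocked (short on res1); W1 alone leaves W2 blocked (short on res1); W3 alone leaves W2 blocked (short on res1); W8 alone leaves W2 blocked (short on res1).
Survivors finish in the order: W4, W3, W7, W2. Step-by-step check (pool after the aborts first):
  pool = (2, 2, 5)
  W4: need (0, 2, 0) fits (2, 2, 5); releases (0, 1, 0), pool now (2, 3, 5)
  W3: need (0, 3, 0) fits (2, 3, 5); releases (0, 2, 2), pool now (2, 5, 7)
  W7: need (0, 5, 2) fits (2, 5, 7); releases (3, 1, 1), pool now (5, 6, 8)
  W2: need (5, 3, 0) fits (5, 6, 8); releases (1, 0, 2), pool now (6, 6, 10)


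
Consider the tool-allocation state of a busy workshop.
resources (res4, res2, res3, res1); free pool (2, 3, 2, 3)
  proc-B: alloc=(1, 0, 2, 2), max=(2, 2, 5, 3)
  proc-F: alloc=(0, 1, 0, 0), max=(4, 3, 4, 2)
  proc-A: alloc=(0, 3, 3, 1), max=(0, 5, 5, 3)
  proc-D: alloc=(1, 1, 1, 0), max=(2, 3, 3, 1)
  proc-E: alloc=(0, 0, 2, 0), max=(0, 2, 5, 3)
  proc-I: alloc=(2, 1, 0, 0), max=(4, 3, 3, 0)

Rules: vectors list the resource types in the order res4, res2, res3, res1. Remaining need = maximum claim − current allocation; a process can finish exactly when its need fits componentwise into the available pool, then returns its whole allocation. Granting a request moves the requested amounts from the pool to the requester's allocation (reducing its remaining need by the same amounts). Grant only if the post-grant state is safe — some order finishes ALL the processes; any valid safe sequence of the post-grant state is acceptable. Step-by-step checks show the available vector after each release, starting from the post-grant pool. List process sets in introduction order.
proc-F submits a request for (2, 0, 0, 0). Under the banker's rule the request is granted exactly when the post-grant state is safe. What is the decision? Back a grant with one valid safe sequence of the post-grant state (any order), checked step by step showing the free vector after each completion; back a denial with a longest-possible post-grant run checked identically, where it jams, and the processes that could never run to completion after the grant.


DENY — the pretend-granted state is unsafe.
Key observation: after proc-A, proc-E complete, (0, 6, 7, 4) is the best the pool ever gets, yet each leftover process wants more res4.
After a pretend grant, a maximal execution: proc-A, proc-E — then nothing else fits. Step-by-step check:
  pool = (0, 3, 2, 3)
  proc-A needs (0, 2, 2, 2) <= (0, 3, 2, 3) -> finishes; pool += (0, 3, 3, 1) = (0, 6, 5, 4)
  proc-E needs (0, 2, 3, 3) <= (0, 6, 5, 4) -> finishes; pool += (0, 0, 2, 0) = (0, 6, 7, 4)
  proc-B still needs (1, 2, 3, 1) but only (0, 6, 7, 4) is free — short on res4
  proc-F still needs (2, 2, 4, 2) but only (0, 6, 7, 4) is free — short on res4
  proc-D still needs (1, 2, 2, 1) but only (0, 6, 7, 4) is free — short on res4
  proc-I still needs (2, 2, 3, 0) but only (0, 6, 7, 4) is free — short on res4
Post-grant, the permanently blocked set is proc-B, proc-F, proc-D and proc-I.


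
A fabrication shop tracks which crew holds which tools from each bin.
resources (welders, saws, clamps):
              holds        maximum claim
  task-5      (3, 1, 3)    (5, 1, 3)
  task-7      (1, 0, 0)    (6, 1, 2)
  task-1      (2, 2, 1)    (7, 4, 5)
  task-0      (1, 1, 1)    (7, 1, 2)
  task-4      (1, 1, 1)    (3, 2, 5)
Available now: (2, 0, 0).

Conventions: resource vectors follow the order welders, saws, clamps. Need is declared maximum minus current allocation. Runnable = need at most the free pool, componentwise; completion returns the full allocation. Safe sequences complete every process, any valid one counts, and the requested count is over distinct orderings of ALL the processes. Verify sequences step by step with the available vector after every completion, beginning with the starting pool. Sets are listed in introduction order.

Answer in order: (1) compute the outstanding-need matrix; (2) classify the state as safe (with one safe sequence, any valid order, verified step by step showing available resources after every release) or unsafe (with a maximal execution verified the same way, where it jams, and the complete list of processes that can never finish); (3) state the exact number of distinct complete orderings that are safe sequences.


(1) Need matrix, components ordered welders, saws, clamps:
  task-5: (2, 0, 0)
  task-7: (5, 1, 2)
  task-1: (5, 2, 4)
  task-0: (6, 0, 1)
  task-4: (2, 1, 4)
(2) SAFE. One safe sequence: task-5, task-7, task-0, task-4, task-1.
Key observation: reading the order forward, task-5 is the first process whose need (2, 0, 0) meets the free pool (2, 0, 0) exactly on a resource it requests.
Check, step by step:
  pool = (2, 0, 0)
  task-5: need (2, 0, 0) fits (2, 0, 0); releases (3, 1, 3), pool now (5, 1, 3)
  task-7: need (5, 1, 2) fits (5, 1, 3); releases (1, 0, 0), pool now (6, 1, 3)
  task-0: need (6, 0, 1) fits (6, 1, 3); releases (1, 1, 1), pool now (7, 2, 4)
  task-4: need (2, 1, 4) fits (7, 2, 4); releases (1, 1, 1), pool now (8, 3, 5)
  task-1: need (5, 2, 4) fits (8, 3, 5); releases (2, 2, 1), pool now (10, 5, 6)
(3) Exactly 2 of the possible complete orderings are safe sequences.


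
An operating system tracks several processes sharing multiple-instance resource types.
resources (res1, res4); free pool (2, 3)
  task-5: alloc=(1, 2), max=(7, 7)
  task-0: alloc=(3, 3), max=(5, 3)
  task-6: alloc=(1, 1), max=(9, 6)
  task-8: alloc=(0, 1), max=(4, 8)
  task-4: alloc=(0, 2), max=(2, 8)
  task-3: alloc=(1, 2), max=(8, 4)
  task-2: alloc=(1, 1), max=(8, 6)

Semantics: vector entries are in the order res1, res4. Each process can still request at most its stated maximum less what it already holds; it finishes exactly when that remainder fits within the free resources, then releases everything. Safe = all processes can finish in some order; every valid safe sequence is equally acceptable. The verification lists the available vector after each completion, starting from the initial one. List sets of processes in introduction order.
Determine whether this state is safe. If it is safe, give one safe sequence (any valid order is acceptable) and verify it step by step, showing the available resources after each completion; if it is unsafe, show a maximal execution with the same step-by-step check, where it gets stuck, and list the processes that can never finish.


UNSAFE — no complete ordering exists.
Key observation: after task-0, task-4, task-8 complete, (5, 9) is the best the pool ever gets, yet each leftover process wants more res1.
Going as far as possible: task-0, task-4, task-8; after that, nothing fits. Check, step by step:
  pool = (2, 3)
  task-0 needs (2, 0) <= (2, 3) -> finishes; pool += (3, 3) = (5, 6)
  task-4 needs (2, 6) <= (5, 6) -> finishes; pool += (0, 2) = (5, 8)
  task-8 needs (4, 7) <= (5, 8) -> finishes; pool += (0, 1) = (5, 9)
  task-5 still needs (6, 5) but only (5, 9) is free — short on res1
  task-6 still needs (8, 5) but only (5, 9) is free — short on res1
  task-3 still needs (7, 2) but only (5, 9) is free — short on res1
  task-2 still needs (7, 5) but only (5, 9) is free — short on res1
Permanently blocked: task-5, task-6, task-3 and task-2.


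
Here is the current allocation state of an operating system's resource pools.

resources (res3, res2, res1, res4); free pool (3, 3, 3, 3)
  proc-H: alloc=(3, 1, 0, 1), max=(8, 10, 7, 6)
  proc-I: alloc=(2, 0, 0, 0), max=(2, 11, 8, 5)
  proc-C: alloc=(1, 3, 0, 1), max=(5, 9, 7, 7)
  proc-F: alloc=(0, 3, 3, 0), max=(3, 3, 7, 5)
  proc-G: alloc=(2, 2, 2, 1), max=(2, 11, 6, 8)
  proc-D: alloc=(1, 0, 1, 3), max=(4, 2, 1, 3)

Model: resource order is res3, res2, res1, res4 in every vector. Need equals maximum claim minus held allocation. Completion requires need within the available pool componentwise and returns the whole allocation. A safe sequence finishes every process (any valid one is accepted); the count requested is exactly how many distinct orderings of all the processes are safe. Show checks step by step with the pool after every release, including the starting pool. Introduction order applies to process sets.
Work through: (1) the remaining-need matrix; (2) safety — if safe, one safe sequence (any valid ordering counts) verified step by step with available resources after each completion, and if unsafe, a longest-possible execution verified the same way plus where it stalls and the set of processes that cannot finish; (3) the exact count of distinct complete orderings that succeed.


(1) Remaining need (order res3, res2, res1, res4):
  proc-H: (5, 9, 7, 5)
  proc-I: (0, 11, 8, 5)
  proc-C: (4, 6, 7, 6)
  proc-F: (3, 0, 4, 5)
  proc-G: (0, 9, 4, 7)
  proc-D: (3, 2, 0, 0)
(2) The state is SAFE; one workable sequence: proc-D, proc-F, proc-C, proc-H, proc-G, proc-I.
Key observation: reading the order forward, proc-D is the first process whose need (3, 2, 0, 0) meets the free pool (3, 3, 3, 3) exactly on a resource it requests.
Verifying each step:
  pool = (3, 3, 3, 3)
  run proc-D (needs (3, 2, 0, 0), free (3, 3, 3, 3)); after release of (1, 0, 1, 3) the pool is (4, 3, 4, 6)
  run proc-F (needs (3, 0, 4, 5), free (4, 3, 4, 6)); after release of (0, 3, 3, 0) the pool is (4, 6, 7, 6)
  run proc-C (needs (4, 6, 7, 6), free (4, 6, 7, 6)); after release of (1, 3, 0, 1) the pool is (5, 9, 7, 7)
  run proc-H (needs (5, 9, 7, 5), free (5, 9, 7, 7)); after release of (3, 1, 0, 1) the pool is (8, 10, 7, 8)
  run proc-G (needs (0, 9, 4, 7), free (8, 10, 7, 8)); after release of (2, 2, 2, 1) the pool is (10, 12, 9, 9)
  run proc-I (needs (0, 11, 8, 5), free (10, 12, 9, 9)); after release of (2, 0, 0, 0) the pool is (12, 12, 9, 9)
(3) The exact count: 3 of the possible complete orderings are safe sequences.


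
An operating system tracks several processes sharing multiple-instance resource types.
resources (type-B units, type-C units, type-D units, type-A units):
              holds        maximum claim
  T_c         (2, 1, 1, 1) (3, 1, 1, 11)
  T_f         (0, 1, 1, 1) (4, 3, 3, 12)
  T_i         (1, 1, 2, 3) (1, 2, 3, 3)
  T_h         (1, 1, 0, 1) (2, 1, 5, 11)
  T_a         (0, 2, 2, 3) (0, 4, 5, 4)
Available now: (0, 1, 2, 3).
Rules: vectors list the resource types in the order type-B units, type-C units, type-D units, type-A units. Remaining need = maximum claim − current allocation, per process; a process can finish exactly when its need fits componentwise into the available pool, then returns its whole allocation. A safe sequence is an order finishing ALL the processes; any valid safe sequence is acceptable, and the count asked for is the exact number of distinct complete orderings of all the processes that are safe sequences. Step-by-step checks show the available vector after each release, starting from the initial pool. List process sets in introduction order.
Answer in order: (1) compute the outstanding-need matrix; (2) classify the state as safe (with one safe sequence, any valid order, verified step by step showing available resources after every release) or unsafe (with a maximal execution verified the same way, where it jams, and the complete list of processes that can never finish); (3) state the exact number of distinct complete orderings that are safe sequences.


(1) Need matrix, components ordered type-B units, type-C units, type-D units, type-A units:
  T_c: (1, 0, 0, 10)
  T_f: (4, 2, 2, 11)
  T_i: (0, 1, 1, 0)
  T_h: (1, 0, 5, 10)
  T_a: (0, 2, 3, 1)
(2) UNSAFE — no complete ordering exists.
Key observation: after T_i, T_a complete, (1, 4, 6, 9) is the best the pool ever gets, yet each leftover process wants more type-A units.
A maximal execution: T_i, T_a — then nothing else fits. Verifying each step:
  pool = (0, 1, 2, 3)
  T_i needs (0, 1, 1, 0) <= (0, 1, 2, 3) -> finishes; pool += (1, 1, 2, 3) = (1, 2, 4, 6)
  T_a needs (0, 2, 3, 1) <= (1, 2, 4, 6) -> finishes; pool += (0, 2, 2, 3) = (1, 4, 6, 9)
  T_c cannot run: need (1, 0, 0, 10) vs free (1, 4, 6, 9) (insufficient type-A units)
  T_f cannot run: need (4, 2, 2, 11) vs free (1, 4, 6, 9) (insufficient type-B units and type-A units)
  T_h cannot run: need (1, 0, 5, 10) vs free (1, 4, 6, 9) (insufficient type-A units)
Never able to finish: T_c, T_f and T_h.
(3) Precisely 0 of the possible complete orderings are safe sequences.


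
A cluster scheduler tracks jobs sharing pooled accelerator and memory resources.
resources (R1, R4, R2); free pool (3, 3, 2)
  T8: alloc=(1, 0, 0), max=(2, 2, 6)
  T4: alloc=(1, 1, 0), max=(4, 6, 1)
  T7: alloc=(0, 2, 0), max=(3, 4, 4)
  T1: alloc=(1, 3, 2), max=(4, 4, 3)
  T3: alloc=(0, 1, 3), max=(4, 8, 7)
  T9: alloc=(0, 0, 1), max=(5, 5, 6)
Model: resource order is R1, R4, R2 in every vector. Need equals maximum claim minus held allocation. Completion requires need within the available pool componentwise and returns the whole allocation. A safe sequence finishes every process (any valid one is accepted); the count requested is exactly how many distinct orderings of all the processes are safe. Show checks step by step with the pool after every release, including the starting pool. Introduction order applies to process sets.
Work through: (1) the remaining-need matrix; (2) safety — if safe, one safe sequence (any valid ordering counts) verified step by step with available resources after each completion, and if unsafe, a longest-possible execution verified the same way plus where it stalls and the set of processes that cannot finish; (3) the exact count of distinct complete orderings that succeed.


(1) Need matrix, components ordered R1, R4, R2:
  T8: (1, 2, 6)
  T4: (3, 5, 1)
  T7: (3, 2, 4)
  T1: (3, 1, 1)
  T3: (4, 7, 4)
  T9: (5, 5, 5)
(2) The state is SAFE; one workable sequence: T1, T7, T4, T3, T8, T9.
Key observation: at T1 the run first touches a limit — (3, 1, 1) against (3, 3, 2), exact on a resource it actually requests.
Walking it through:
  pool = (3, 3, 2)
  run T1 (needs (3, 1, 1), free (3, 3, 2)); after release of (1, 3, 2) the pool is (4, 6, 4)
  run T7 (needs (3, 2, 4), free (4, 6, 4)); after release of (0, 2, 0) the pool is (4, 8, 4)
  run T4 (needs (3, 5, 1), free (4, 8, 4)); after release of (1, 1, 0) the pool is (5, 9, 4)
  run T3 (needs (4, 7, 4), free (5, 9, 4)); after release of (0, 1, 3) the pool is (5, 10, 7)
  run T8 (needs (1, 2, 6), free (5, 10, 7)); after release of (1, 0, 0) the pool is (6, 10, 7)
  run T9 (needs (5, 5, 5), free (6, 10, 7)); after release of (0, 0, 1) the pool is (6, 10, 8)
(3) The exact count: 14 of the possible complete orderings are safe sequences.
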